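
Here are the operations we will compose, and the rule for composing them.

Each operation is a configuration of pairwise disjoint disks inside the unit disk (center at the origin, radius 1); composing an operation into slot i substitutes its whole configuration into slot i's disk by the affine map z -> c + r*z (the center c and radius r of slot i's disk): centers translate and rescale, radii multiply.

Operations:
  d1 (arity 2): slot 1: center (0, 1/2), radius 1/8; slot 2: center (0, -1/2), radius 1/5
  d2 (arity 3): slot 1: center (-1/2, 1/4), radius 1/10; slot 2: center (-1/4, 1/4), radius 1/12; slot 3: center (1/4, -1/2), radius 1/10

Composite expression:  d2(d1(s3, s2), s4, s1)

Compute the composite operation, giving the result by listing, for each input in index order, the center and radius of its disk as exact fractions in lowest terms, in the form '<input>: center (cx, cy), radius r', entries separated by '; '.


Follow each s-input down from d2: c' goes to c + r*c', radius to r*r'.
s3: after 2 affine steps, its disk has center (-1/2, 3/10), radius 1/80
s2: after 2 affine steps, its disk has center (-1/2, 1/5), radius 1/50
s4: after 1 affine step, its disk has center (-1/4, 1/4), radius 1/12
s1: after 1 affine step, its disk has center (1/4, -1/2), radius 1/10

s1: center (1/4, -1/2), radius 1/10; s2: center (-1/2, 1/5), radius 1/50; s3: center (-1/2, 3/10), radius 1/80; s4: center (-1/4, 1/4), radius 1/12


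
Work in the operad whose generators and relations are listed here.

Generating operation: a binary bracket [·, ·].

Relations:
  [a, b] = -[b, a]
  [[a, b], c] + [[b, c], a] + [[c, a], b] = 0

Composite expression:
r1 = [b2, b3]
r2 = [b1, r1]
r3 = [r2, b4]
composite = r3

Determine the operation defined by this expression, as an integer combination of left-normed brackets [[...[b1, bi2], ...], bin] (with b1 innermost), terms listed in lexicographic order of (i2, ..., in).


[[[b1, b2], b3], b4] - [[[b1, b3], b2], b4]

Expand each bracket as ab - ba; the b1-initial words give the coefficients.
Composite bracket: [[b1, [b2, b3]], b4]
The bracket unfolds into 8 signed words via [a, b] = ab - ba (2^3 = 8).
The b1-initial words carry the normal form:
  b1b2b3b4 (sign +1) contributes +[[[b1, b2], b3], b4]
  b1b3b2b4 (sign -1) contributes -[[[b1, b3], b2], b4]


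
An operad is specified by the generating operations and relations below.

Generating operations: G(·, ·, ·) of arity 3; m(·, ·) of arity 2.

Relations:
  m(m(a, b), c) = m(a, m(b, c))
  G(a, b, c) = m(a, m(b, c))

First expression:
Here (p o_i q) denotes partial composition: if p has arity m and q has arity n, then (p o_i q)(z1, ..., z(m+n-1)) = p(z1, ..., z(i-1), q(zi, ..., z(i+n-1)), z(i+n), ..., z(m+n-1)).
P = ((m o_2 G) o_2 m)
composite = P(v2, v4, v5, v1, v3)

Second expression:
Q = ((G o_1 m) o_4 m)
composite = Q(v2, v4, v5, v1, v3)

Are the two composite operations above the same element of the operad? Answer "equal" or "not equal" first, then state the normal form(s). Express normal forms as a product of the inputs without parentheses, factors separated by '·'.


equal — both sides give v2 · v4 · v5 · v1 · v3

The first expression reduces to v2 · v4 · v5 · v1 · v3
The second expression reduces to v2 · v4 · v5 · v1 · v3
Same normal form: equal.


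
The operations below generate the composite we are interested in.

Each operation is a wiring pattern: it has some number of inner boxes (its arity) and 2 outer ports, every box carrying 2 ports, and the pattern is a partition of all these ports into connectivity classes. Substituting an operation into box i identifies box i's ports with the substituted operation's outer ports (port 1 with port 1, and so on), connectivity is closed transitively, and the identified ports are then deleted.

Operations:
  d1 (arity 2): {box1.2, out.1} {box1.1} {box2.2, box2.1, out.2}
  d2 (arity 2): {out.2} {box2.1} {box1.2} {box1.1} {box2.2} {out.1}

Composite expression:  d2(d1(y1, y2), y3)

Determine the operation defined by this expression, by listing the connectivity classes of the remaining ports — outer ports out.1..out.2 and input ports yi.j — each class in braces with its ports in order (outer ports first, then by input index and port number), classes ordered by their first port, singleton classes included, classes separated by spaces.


{out.1} {out.2} {y1.1} {y1.2} {y2.1, y2.2} {y3.1} {y3.2}

Connectivity passes through glued d2-boundaries; trace each wire chain.
composing d1 on (y1, y2), with out.j its own outer ports: {out.1, y1.2} {out.2, y2.1, y2.2} {y1.1}
composing d2 on (y1, y2, y3), with out.j its own outer ports: {out.1} {out.2} {y1.1} {y1.2} {y2.1, y2.2} {y3.1} {y3.2}


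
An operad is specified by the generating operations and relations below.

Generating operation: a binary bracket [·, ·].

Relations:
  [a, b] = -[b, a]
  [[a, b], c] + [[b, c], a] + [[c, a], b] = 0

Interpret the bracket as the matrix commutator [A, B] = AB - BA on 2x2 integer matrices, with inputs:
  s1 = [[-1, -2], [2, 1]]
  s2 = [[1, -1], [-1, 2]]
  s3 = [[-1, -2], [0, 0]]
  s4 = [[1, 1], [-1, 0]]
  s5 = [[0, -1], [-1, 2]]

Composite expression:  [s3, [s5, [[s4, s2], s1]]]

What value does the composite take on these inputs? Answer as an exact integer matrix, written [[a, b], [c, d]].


[[0, 24], [0, 0]]

[s4, s2] = [[-2, 0], [2, 2]]
[[s4, s2], s1] = [[4, 8], [4, -4]]
[s5, [[s4, s2], s1]] = [[4, -8], [0, -4]]
[s3, [s5, [[s4, s2], s1]]] = [[0, 24], [0, 0]]


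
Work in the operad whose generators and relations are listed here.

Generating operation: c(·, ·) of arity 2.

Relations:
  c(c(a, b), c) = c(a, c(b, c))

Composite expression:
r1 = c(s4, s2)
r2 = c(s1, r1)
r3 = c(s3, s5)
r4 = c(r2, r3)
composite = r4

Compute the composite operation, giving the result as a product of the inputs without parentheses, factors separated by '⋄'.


s1 ⋄ s4 ⋄ s2 ⋄ s3 ⋄ s5

Every regrouping of c is equal, so read the s-inputs in written order.
c(s4, s2) linearizes to s4 ⋄ s2
c(s1, c(s4, s2)) linearizes to s1 ⋄ s4 ⋄ s2
c(s3, s5) linearizes to s3 ⋄ s5
c(c(s1, c(s4, s2)), c(s3, s5)) linearizes to s1 ⋄ s4 ⋄ s2 ⋄ s3 ⋄ s5


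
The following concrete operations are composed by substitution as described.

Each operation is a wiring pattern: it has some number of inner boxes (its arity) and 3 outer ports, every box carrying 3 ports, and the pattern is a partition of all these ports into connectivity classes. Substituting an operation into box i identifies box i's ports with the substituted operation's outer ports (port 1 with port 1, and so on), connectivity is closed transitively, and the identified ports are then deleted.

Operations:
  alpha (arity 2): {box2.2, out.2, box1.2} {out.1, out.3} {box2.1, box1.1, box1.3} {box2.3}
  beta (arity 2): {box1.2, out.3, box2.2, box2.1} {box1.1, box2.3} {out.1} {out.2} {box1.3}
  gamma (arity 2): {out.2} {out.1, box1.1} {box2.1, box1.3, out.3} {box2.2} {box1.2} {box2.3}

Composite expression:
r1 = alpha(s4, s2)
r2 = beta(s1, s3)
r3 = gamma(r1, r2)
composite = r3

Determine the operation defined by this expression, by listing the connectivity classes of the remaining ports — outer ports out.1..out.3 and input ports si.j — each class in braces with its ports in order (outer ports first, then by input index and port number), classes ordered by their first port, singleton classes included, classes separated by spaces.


{out.1, out.3} {out.2} {s1.1, s3.3} {s1.2, s3.1, s3.2} {s1.3} {s2.1, s4.1, s4.3} {s2.2, s4.2} {s2.3}

Reachability decides: close wires over gamma-identified ports.
stage alpha: inputs (s4, s2), connectivity {out.1, out.3} {out.2, s2.2, s4.2} {s2.1, s4.1, s4.3} {s2.3}, out.j its boundary
stage beta: inputs (s1, s3), connectivity {out.1} {out.2} {out.3, s1.2, s3.1, s3.2} {s1.1, s3.3} {s1.3}, out.j its boundary
stage gamma: inputs (s4, s2, s1, s3), connectivity {out.1, out.3} {out.2} {s1.1, s3.3} {s1.2, s3.1, s3.2} {s1.3} {s2.1, s4.1, s4.3} {s2.2, s4.2} {s2.3}, out.j its boundary


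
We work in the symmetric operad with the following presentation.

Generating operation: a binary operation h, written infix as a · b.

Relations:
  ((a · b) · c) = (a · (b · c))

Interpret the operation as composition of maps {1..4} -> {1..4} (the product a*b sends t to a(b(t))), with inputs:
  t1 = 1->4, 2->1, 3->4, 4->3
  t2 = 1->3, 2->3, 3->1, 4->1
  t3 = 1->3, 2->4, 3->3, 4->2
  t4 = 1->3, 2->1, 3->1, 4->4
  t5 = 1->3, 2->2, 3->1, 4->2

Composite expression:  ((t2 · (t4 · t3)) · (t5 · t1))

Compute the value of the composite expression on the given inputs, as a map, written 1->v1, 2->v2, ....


1->1, 2->3, 3->1, 4->3

(t4 · t3) = 1->1, 2->4, 3->1, 4->1
(t2 · (t4 · t3)) = 1->3, 2->1, 3->3, 4->3
(t5 · t1) = 1->2, 2->3, 3->2, 4->1
((t2 · (t4 · t3)) · (t5 · t1)) = 1->1, 2->3, 3->1, 4->3


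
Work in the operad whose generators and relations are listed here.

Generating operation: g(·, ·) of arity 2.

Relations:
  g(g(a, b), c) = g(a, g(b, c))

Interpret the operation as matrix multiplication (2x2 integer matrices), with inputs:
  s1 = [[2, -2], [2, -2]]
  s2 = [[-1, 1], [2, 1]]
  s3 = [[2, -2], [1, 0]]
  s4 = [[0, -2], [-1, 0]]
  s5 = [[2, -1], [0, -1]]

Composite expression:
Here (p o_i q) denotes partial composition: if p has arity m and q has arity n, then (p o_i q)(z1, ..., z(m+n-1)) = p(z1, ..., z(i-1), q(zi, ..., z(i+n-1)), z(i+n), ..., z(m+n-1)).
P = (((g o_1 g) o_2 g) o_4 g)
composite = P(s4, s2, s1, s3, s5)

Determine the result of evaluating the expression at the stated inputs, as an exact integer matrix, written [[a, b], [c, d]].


[[-24, -12], [0, 0]]

g(s2, s1) = [[0, 0], [6, -6]]
g(s4, g(s2, s1)) = [[-12, 12], [0, 0]]
g(s3, s5) = [[4, 0], [2, -1]]
g(g(s4, g(s2, s1)), g(s3, s5)) = [[-24, -12], [0, 0]]


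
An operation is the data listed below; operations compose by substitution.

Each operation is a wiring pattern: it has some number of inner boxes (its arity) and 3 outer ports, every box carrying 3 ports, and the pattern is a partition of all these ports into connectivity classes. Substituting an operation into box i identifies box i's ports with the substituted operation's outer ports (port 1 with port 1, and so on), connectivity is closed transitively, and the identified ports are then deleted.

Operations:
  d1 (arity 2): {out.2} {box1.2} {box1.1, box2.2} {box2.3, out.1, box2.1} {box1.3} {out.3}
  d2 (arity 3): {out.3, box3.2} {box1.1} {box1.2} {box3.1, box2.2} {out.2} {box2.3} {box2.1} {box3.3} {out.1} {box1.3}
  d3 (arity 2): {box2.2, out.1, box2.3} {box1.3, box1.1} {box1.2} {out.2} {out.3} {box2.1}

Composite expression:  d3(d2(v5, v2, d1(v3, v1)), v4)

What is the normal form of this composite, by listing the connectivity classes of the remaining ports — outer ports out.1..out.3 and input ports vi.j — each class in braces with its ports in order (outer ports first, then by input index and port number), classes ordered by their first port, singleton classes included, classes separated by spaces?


Two ports join when wires chain via d3-identified ports.
after d1, the pattern on (v3, v1) reads {out.1, v1.1, v1.3} {out.2} {out.3} {v1.2, v3.1} {v3.2} {v3.3} (out.j = its outer ports)
after d2, the pattern on (v5, v2, v3, v1) reads {out.1} {out.2} {out.3} {v1.1, v1.3, v2.2} {v1.2, v3.1} {v2.1} {v2.3} {v3.2} {v3.3} {v5.1} {v5.2} {v5.3} (out.j = its outer ports)
after d3, the pattern on (v5, v2, v3, v1, v4) reads {out.1, v4.2, v4.3} {out.2} {out.3} {v1.1, v1.3, v2.2} {v1.2, v3.1} {v2.1} {v2.3} {v3.2} {v3.3} {v4.1} {v5.1} {v5.2} {v5.3} (out.j = its outer ports)

{out.1, v4.2, v4.3} {out.2} {out.3} {v1.1, v1.3, v2.2} {v1.2, v3.1} {v2.1} {v2.3} {v3.2} {v3.3} {v4.1} {v5.1} {v5.2} {v5.3}


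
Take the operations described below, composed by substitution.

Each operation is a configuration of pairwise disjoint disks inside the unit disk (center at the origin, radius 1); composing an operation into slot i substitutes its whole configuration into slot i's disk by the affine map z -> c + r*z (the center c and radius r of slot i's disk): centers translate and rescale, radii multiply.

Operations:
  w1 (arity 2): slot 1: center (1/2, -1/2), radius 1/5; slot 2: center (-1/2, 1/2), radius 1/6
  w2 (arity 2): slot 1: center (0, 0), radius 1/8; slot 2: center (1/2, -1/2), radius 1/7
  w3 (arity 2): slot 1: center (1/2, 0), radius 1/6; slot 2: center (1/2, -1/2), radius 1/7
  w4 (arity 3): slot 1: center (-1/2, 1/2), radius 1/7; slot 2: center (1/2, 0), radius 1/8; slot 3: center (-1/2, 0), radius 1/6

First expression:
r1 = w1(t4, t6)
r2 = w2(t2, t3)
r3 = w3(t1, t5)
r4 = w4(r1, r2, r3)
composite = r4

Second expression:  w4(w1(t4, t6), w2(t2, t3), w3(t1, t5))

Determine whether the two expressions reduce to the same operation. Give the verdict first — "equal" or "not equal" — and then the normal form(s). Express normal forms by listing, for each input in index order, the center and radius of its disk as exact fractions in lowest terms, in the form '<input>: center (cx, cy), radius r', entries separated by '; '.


equal; the common form is t1: center (-5/12, 0), radius 1/36; t2: center (1/2, 0), radius 1/64; t3: center (9/16, -1/16), radius 1/56; t4: center (-3/7, 3/7), radius 1/35; t5: center (-5/12, -1/12), radius 1/42; t6: center (-4/7, 4/7), radius 1/42

In normal form, the first expression is t1: center (-5/12, 0), radius 1/36; t2: center (1/2, 0), radius 1/64; t3: center (9/16, -1/16), radius 1/56; t4: center (-3/7, 3/7), radius 1/35; t5: center (-5/12, -1/12), radius 1/42; t6: center (-4/7, 4/7), radius 1/42
In normal form, the second expression is t1: center (-5/12, 0), radius 1/36; t2: center (1/2, 0), radius 1/64; t3: center (9/16, -1/16), radius 1/56; t4: center (-3/7, 3/7), radius 1/35; t5: center (-5/12, -1/12), radius 1/42; t6: center (-4/7, 4/7), radius 1/42
The forms coincide; equal.


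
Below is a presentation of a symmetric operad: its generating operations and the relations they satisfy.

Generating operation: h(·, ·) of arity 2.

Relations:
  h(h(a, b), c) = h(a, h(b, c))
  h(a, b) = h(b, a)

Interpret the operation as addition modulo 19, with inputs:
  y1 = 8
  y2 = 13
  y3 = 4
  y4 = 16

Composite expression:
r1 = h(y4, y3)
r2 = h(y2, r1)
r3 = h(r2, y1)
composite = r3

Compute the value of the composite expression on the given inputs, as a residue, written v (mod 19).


3 (mod 19)

h(y4, y3) = 1
h(y2, h(y4, y3)) = 14
h(h(y2, h(y4, y3)), y1) = 3


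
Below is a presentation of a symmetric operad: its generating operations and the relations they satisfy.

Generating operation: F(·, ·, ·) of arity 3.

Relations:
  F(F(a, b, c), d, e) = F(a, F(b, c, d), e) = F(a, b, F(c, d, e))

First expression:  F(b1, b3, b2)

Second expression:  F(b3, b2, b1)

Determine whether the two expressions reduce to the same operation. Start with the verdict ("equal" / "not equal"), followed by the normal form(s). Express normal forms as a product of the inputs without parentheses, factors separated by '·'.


not equal; first: b1 · b3 · b2; second: b3 · b2 · b1


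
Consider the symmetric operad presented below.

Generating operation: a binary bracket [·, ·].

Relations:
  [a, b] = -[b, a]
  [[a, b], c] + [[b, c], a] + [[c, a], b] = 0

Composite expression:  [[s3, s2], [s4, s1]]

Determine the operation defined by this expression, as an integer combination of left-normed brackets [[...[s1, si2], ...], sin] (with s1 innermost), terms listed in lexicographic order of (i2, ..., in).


Left-normed coefficients sit on the s1-initial expansion words.
Composite bracket: [[s3, s2], [s4, s1]]
Applying ab - ba throughout gives 8 signed words (2^3 = 8).
Keep just the words that open with s1:
  word s1s4s2s3 has sign -1, contributing -[[[s1, s4], s2], s3]
  word s1s4s3s2 has sign +1, contributing +[[[s1, s4], s3], s2]

-[[[s1, s4], s2], s3] + [[[s1, s4], s3], s2]


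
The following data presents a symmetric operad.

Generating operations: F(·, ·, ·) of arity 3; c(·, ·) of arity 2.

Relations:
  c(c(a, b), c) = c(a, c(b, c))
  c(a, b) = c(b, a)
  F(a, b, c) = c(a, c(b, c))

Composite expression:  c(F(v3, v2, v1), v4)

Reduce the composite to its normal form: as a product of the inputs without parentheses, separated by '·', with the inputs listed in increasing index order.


Any arrangement under c is one operation, so sort the v-inputs.
F(v3, v2, v1) collapses to v3 · v2 · v1
c(F(v3, v2, v1), v4) collapses to v3 · v2 · v1 · v4
commutativity sorts the factors: v1 · v2 · v3 · v4

v1 · v2 · v3 · v4


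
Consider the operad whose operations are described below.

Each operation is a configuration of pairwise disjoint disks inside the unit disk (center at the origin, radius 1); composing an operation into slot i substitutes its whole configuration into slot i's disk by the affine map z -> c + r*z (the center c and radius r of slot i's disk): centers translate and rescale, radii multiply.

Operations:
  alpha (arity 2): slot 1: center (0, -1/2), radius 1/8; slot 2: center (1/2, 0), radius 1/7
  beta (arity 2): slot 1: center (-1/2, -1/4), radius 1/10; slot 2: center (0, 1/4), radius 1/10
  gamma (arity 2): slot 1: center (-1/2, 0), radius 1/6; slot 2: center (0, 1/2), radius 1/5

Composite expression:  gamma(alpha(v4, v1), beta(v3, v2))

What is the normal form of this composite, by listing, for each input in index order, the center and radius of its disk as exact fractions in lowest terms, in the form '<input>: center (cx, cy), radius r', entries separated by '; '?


Follow each v-input down from gamma: c' goes to c + r*c', radius to r*r'.
for v4, the 2-step affine chain lands on center (-1/2, -1/12), radius 1/48
for v1, the 2-step affine chain lands on center (-5/12, 0), radius 1/42
for v3, the 2-step affine chain lands on center (-1/10, 9/20), radius 1/50
for v2, the 2-step affine chain lands on center (0, 11/20), radius 1/50

v1: center (-5/12, 0), radius 1/42; v2: center (0, 11/20), radius 1/50; v3: center (-1/10, 9/20), radius 1/50; v4: center (-1/2, -1/12), radius 1/48


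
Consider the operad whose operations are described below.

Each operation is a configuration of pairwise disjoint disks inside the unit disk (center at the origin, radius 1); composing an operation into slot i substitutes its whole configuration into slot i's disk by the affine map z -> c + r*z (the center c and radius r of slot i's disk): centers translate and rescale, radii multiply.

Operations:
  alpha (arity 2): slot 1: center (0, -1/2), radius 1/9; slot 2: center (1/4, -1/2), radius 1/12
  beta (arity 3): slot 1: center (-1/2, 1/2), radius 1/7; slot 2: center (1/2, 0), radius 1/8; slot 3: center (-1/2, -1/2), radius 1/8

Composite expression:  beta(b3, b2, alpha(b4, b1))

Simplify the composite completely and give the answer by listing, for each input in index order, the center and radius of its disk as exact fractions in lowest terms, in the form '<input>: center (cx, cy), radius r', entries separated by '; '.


b1: center (-15/32, -9/16), radius 1/96; b2: center (1/2, 0), radius 1/8; b3: center (-1/2, 1/2), radius 1/7; b4: center (-1/2, -9/16), radius 1/72

Only the slot chain above each b matters under beta; compose those maps.
for b3, the 1-step affine chain lands on center (-1/2, 1/2), radius 1/7
for b2, the 1-step affine chain lands on center (1/2, 0), radius 1/8
for b4, the 2-step affine chain lands on center (-1/2, -9/16), radius 1/72
for b1, the 2-step affine chain lands on center (-15/32, -9/16), radius 1/96


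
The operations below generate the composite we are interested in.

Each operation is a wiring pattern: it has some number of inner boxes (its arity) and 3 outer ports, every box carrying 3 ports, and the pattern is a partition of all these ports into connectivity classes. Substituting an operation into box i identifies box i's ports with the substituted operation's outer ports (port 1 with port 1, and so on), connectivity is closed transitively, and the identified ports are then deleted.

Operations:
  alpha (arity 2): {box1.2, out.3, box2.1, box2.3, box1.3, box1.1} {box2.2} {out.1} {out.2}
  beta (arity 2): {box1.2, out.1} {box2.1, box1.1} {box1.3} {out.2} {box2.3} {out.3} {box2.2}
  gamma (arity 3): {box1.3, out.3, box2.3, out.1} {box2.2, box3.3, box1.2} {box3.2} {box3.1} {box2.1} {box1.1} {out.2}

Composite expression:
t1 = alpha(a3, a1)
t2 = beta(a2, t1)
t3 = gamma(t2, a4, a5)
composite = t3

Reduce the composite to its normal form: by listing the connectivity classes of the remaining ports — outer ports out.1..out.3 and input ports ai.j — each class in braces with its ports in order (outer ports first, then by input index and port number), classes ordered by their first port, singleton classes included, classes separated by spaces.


{out.1, out.3, a4.3} {out.2} {a1.1, a1.3, a3.1, a3.2, a3.3} {a1.2} {a2.1} {a2.2} {a2.3} {a4.1} {a4.2, a5.3} {a5.1} {a5.2}

Connectivity passes through glued gamma-boundaries; trace each wire chain.
the subtree at alpha composes to {out.1} {out.2} {out.3, a1.1, a1.3, a3.1, a3.2, a3.3} {a1.2} on (a3, a1); out.j = own outer ports
the subtree at beta composes to {out.1, a2.2} {out.2} {out.3} {a1.1, a1.3, a3.1, a3.2, a3.3} {a1.2} {a2.1} {a2.3} on (a2, a3, a1); out.j = own outer ports
the subtree at gamma composes to {out.1, out.3, a4.3} {out.2} {a1.1, a1.3, a3.1, a3.2, a3.3} {a1.2} {a2.1} {a2.2} {a2.3} {a4.1} {a4.2, a5.3} {a5.1} {a5.2} on (a2, a3, a1, a4, a5); out.j = own outer ports


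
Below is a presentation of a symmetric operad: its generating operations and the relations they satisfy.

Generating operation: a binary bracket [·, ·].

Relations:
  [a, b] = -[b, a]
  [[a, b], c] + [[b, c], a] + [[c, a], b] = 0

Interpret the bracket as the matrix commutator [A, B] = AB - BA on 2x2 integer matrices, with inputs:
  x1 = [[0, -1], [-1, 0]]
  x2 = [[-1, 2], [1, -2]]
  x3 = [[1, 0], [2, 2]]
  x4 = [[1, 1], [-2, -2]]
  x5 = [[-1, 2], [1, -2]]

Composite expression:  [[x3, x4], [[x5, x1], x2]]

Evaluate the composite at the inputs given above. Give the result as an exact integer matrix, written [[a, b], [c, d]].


[[9, 6], [-12, -9]]

[x3, x4] = [[-2, -1], [4, 2]]
[x5, x1] = [[-1, -1], [1, 1]]
[[x5, x1], x2] = [[-3, -3], [3, 3]]
[[x3, x4], [[x5, x1], x2]] = [[9, 6], [-12, -9]]


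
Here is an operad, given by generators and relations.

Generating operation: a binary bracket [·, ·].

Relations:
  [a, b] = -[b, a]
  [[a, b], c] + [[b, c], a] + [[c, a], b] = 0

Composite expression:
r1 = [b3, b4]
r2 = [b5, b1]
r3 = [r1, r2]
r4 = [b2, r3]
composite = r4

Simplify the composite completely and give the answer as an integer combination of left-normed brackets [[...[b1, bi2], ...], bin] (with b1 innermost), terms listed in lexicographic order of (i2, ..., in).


A multilinear Lie element is pinned by b1-initial words (b1 innermost).
Composite bracket: [b2, [[b3, b4], [b5, b1]]]
Expanding via [a, b] = ab - ba: 16 signed words (2^4 = 16).
Keep just the words that open with b1:
  word b1b5b3b4b2 has sign -1, contributing -[[[[b1, b5], b3], b4], b2]
  word b1b5b4b3b2 has sign +1, contributing +[[[[b1, b5], b4], b3], b2]

-[[[[b1, b5], b3], b4], b2] + [[[[b1, b5], b4], b3], b2]


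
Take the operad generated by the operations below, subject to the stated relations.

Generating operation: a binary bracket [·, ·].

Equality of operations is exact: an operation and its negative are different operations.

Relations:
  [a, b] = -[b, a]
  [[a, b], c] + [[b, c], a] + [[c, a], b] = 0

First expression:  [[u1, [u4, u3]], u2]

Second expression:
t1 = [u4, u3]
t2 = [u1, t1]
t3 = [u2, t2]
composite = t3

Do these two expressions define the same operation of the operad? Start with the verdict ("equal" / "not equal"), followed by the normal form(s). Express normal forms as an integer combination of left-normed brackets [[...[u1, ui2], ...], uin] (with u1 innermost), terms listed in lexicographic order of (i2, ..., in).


not equal; the first gives -[[[u1, u3], u4], u2] + [[[u1, u4], u3], u2] and the second [[[u1, u3], u4], u2] - [[[u1, u4], u3], u2]

In normal form, the first expression is -[[[u1, u3], u4], u2] + [[[u1, u4], u3], u2]
In normal form, the second expression is [[[u1, u3], u4], u2] - [[[u1, u4], u3], u2]
The normal forms differ: not equal.


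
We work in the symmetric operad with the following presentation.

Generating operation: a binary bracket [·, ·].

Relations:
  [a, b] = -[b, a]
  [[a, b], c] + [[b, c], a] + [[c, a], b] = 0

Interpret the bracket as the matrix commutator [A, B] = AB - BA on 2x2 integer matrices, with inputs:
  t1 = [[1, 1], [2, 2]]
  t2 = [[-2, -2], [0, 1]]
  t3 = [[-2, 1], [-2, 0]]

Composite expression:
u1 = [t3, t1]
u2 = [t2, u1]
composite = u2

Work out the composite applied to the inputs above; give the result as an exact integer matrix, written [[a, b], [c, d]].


[[-12, 19], [18, 12]]

[t3, t1] = [[4, -1], [6, -4]]
[t2, [t3, t1]] = [[-12, 19], [18, 12]]


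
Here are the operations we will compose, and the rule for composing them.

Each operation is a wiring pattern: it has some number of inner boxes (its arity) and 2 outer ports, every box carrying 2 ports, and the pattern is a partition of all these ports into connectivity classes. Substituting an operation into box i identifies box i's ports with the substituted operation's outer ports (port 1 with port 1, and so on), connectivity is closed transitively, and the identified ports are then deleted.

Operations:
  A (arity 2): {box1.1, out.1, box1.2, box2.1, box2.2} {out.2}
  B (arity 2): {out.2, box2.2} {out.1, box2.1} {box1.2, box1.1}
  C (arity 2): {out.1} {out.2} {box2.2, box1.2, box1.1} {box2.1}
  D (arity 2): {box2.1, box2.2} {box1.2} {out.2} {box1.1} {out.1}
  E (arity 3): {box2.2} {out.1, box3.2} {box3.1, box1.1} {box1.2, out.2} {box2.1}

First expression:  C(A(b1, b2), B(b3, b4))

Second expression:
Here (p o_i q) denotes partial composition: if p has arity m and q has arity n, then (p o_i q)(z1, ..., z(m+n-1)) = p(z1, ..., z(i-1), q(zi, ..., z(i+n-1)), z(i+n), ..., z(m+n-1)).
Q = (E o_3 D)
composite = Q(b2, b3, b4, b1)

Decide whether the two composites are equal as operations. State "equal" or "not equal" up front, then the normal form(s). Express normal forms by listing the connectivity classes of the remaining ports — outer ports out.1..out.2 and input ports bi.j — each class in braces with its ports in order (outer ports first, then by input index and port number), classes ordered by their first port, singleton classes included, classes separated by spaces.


not equal: they reduce to {out.1} {out.2} {b1.1, b1.2, b2.1, b2.2, b4.2} {b3.1, b3.2} {b4.1} and {out.1} {out.2, b2.2} {b1.1, b1.2} {b2.1} {b3.1} {b3.2} {b4.1} {b4.2}

In normal form, the first expression is {out.1} {out.2} {b1.1, b1.2, b2.1, b2.2, b4.2} {b3.1, b3.2} {b4.1}
In normal form, the second expression is {out.1} {out.2, b2.2} {b1.1, b1.2} {b2.1} {b3.1} {b3.2} {b4.1} {b4.2}
Distinct normal forms: not equal.


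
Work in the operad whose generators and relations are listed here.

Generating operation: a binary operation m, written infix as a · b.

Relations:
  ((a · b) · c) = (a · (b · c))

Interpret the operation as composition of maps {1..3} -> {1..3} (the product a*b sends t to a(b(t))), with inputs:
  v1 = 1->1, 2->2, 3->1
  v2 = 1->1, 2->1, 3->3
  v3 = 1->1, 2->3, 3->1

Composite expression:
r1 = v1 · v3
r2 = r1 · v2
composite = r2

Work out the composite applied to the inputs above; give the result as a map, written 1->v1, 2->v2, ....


(v1 · v3) = 1->1, 2->1, 3->1
((v1 · v3) · v2) = 1->1, 2->1, 3->1

1->1, 2->1, 3->1


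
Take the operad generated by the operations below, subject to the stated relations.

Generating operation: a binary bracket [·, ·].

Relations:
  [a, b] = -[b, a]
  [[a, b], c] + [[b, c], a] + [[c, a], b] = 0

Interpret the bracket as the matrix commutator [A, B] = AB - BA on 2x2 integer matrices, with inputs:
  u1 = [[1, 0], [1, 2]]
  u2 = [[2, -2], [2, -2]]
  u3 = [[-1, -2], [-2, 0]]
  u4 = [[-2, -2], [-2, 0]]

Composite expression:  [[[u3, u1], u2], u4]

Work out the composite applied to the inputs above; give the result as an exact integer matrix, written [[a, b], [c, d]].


[[8, 24], [-32, -8]]

[u3, u1] = [[-2, -2], [3, 2]]
[[u3, u1], u2] = [[2, 16], [20, -2]]
[[[u3, u1], u2], u4] = [[8, 24], [-32, -8]]


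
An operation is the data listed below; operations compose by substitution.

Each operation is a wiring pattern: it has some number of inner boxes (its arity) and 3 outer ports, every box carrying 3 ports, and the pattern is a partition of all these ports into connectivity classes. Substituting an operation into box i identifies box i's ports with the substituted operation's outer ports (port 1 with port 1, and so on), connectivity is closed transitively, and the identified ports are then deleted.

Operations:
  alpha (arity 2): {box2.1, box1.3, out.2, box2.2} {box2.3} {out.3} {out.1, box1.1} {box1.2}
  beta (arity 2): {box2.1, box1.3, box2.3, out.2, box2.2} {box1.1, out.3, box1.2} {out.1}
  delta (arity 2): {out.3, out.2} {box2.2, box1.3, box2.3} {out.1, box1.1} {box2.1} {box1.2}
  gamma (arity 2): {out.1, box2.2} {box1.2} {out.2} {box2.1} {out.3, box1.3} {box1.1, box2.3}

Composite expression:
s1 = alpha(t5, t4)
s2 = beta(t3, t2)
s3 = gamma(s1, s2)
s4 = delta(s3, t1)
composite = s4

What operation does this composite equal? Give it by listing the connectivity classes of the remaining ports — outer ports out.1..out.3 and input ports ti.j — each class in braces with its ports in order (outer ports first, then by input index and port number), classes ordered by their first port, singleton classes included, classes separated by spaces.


{out.1, t2.1, t2.2, t2.3, t3.3} {out.2, out.3} {t1.1} {t1.2, t1.3} {t3.1, t3.2, t5.1} {t4.1, t4.2, t5.3} {t4.3} {t5.2}

Connectivity passes through glued delta-boundaries; trace each wire chain.
after alpha, the pattern on (t5, t4) reads {out.1, t5.1} {out.2, t4.1, t4.2, t5.3} {out.3} {t4.3} {t5.2} (out.j = its outer ports)
after beta, the pattern on (t3, t2) reads {out.1} {out.2, t2.1, t2.2, t2.3, t3.3} {out.3, t3.1, t3.2} (out.j = its outer ports)
after gamma, the pattern on (t5, t4, t3, t2) reads {out.1, t2.1, t2.2, t2.3, t3.3} {out.2} {out.3} {t3.1, t3.2, t5.1} {t4.1, t4.2, t5.3} {t4.3} {t5.2} (out.j = its outer ports)
after delta, the pattern on (t5, t4, t3, t2, t1) reads {out.1, t2.1, t2.2, t2.3, t3.3} {out.2, out.3} {t1.1} {t1.2, t1.3} {t3.1, t3.2, t5.1} {t4.1, t4.2, t5.3} {t4.3} {t5.2} (out.j = its outer ports)


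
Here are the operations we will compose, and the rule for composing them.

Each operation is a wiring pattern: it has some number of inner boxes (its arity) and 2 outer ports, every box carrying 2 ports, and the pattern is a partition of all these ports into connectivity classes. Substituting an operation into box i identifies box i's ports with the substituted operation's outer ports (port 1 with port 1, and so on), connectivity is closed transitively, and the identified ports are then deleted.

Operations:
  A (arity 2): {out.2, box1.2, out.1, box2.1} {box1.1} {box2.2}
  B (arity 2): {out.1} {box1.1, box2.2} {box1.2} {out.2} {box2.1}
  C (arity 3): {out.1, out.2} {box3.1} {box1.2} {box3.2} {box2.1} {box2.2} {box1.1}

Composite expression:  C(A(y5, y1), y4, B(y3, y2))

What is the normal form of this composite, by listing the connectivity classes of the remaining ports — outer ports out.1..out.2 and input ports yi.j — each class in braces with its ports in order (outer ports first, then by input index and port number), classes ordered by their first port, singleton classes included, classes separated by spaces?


{out.1, out.2} {y1.1, y5.2} {y1.2} {y2.1} {y2.2, y3.1} {y3.2} {y4.1} {y4.2} {y5.1}

Reachability decides: close wires over C-identified ports.
A over (y5, y1) gives {out.1, out.2, y1.1, y5.2} {y1.2} {y5.1}, out.j being that stage's outer ports
B over (y3, y2) gives {out.1} {out.2} {y2.1} {y2.2, y3.1} {y3.2}, out.j being that stage's outer ports
C over (y5, y1, y4, y3, y2) gives {out.1, out.2} {y1.1, y5.2} {y1.2} {y2.1} {y2.2, y3.1} {y3.2} {y4.1} {y4.2} {y5.1}, out.j being that stage's outer ports


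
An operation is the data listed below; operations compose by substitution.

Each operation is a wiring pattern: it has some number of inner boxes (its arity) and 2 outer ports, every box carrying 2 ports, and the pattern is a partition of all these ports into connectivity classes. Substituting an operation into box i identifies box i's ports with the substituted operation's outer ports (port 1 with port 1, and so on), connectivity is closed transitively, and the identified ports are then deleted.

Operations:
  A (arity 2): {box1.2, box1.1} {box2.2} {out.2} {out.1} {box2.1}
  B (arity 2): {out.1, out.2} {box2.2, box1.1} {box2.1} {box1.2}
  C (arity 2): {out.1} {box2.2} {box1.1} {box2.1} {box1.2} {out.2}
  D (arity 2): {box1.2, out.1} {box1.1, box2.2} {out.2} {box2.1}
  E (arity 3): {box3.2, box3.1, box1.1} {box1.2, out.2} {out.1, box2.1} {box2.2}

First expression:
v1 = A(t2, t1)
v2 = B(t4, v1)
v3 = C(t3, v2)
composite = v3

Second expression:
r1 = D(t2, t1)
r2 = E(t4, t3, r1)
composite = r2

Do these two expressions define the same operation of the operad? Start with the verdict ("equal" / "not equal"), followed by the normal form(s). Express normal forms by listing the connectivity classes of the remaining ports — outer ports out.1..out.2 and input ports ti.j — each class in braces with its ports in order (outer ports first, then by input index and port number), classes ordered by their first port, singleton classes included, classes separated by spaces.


Reducing the first expression gives {out.1} {out.2} {t1.1} {t1.2} {t2.1, t2.2} {t3.1} {t3.2} {t4.1} {t4.2}
Reducing the second expression gives {out.1, t3.1} {out.2, t4.2} {t1.1} {t1.2, t2.1} {t2.2, t4.1} {t3.2}
No match — not equal.

not equal: they reduce to {out.1} {out.2} {t1.1} {t1.2} {t2.1, t2.2} {t3.1} {t3.2} {t4.1} {t4.2} and {out.1, t3.1} {out.2, t4.2} {t1.1} {t1.2, t2.1} {t2.2, t4.1} {t3.2}


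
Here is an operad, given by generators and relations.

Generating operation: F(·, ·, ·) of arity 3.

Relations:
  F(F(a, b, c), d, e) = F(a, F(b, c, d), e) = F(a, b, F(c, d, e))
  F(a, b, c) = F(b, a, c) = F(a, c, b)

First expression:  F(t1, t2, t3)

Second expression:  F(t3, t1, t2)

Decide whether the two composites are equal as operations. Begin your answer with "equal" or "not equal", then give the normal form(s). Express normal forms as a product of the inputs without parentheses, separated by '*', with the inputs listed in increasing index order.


Reducing the first expression gives t1 * t2 * t3
Reducing the second expression gives t1 * t2 * t3
Identical normal forms: equal.

equal: each reduces to t1 * t2 * t3


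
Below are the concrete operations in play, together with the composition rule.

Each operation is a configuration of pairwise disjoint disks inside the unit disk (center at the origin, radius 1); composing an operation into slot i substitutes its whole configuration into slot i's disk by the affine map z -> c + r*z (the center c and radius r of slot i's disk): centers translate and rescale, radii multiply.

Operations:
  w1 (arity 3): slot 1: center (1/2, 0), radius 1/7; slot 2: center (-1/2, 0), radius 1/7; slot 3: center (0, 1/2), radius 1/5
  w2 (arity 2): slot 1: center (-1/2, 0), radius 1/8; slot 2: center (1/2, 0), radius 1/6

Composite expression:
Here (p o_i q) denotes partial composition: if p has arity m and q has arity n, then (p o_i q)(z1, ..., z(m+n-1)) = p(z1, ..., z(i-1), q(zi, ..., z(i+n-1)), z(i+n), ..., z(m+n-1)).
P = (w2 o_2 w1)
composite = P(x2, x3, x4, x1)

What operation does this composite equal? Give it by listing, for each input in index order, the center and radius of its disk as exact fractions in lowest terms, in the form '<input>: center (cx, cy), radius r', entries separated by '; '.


x1: center (1/2, 1/12), radius 1/30; x2: center (-1/2, 0), radius 1/8; x3: center (7/12, 0), radius 1/42; x4: center (5/12, 0), radius 1/42

Affine substitution under w2: radii multiply and x-centers shift.
input x2: composing its 1 substitution step yields center (-1/2, 0), radius 1/8
input x3: composing its 2 substitution steps yields center (7/12, 0), radius 1/42
input x4: composing its 2 substitution steps yields center (5/12, 0), radius 1/42
input x1: composing its 2 substitution steps yields center (1/2, 1/12), radius 1/30


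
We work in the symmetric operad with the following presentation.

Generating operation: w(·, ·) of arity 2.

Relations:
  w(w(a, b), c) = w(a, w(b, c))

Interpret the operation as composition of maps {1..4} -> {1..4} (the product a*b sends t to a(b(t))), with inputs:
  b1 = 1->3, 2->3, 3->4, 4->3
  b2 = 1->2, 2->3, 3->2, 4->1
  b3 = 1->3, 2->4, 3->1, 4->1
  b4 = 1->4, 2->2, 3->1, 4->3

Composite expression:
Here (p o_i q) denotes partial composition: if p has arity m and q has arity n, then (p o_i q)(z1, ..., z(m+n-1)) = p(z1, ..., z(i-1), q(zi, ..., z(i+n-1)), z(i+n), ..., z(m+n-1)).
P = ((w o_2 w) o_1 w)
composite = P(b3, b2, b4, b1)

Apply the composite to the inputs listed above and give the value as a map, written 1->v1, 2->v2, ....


1->4, 2->4, 3->4, 4->4


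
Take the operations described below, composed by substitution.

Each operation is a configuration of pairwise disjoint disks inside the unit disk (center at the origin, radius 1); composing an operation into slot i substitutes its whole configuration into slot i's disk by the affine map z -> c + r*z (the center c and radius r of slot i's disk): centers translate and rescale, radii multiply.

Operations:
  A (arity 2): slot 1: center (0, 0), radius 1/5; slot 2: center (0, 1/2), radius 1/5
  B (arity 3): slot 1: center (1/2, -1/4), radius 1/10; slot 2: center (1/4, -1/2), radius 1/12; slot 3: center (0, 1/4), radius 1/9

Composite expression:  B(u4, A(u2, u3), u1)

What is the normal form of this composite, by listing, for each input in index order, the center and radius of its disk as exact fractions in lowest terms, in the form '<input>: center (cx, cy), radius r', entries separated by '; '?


u1: center (0, 1/4), radius 1/9; u2: center (1/4, -1/2), radius 1/60; u3: center (1/4, -11/24), radius 1/60; u4: center (1/2, -1/4), radius 1/10

Below B, radii multiply path by path; the u-disk centers shift.
u4 passes through 1 substitution, ending at center (1/2, -1/4), radius 1/10
u2 passes through 2 substitutions, ending at center (1/4, -1/2), radius 1/60
u3 passes through 2 substitutions, ending at center (1/4, -11/24), radius 1/60
u1 passes through 1 substitution, ending at center (0, 1/4), radius 1/9


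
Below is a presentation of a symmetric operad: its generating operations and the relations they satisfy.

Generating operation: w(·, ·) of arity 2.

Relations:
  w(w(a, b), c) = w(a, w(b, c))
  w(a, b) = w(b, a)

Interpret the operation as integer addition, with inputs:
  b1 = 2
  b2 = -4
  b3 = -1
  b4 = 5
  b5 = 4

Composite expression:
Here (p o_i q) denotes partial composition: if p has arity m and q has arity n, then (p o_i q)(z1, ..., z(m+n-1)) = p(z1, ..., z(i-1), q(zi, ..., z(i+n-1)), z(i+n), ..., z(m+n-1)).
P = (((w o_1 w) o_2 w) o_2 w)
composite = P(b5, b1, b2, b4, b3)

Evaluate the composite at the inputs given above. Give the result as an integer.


6

w(b1, b2) = -2
w(w(b1, b2), b4) = 3
w(b5, w(w(b1, b2), b4)) = 7
w(w(b5, w(w(b1, b2), b4)), b3) = 6


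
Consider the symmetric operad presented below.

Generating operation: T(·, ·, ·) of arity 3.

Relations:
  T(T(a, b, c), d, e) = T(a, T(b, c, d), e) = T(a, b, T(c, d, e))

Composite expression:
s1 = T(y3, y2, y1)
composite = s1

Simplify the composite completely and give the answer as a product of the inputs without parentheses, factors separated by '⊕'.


y3 ⊕ y2 ⊕ y1

Key point: T is associative — brackets drop, the y-order remains.
T(y3, y2, y1) spells out as y3 ⊕ y2 ⊕ y1


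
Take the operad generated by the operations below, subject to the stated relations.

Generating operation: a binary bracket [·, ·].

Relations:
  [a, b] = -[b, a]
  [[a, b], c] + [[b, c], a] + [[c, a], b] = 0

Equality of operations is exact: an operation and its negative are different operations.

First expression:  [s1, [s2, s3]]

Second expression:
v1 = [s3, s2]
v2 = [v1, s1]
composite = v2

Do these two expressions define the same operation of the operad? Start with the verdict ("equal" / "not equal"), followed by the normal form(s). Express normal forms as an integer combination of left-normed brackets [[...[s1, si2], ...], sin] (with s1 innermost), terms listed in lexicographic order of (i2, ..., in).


equal: each reduces to [[s1, s2], s3] - [[s1, s3], s2]

Normal form of the first expression: [[s1, s2], s3] - [[s1, s3], s2]
Normal form of the second expression: [[s1, s2], s3] - [[s1, s3], s2]
The normal forms match — equal.
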